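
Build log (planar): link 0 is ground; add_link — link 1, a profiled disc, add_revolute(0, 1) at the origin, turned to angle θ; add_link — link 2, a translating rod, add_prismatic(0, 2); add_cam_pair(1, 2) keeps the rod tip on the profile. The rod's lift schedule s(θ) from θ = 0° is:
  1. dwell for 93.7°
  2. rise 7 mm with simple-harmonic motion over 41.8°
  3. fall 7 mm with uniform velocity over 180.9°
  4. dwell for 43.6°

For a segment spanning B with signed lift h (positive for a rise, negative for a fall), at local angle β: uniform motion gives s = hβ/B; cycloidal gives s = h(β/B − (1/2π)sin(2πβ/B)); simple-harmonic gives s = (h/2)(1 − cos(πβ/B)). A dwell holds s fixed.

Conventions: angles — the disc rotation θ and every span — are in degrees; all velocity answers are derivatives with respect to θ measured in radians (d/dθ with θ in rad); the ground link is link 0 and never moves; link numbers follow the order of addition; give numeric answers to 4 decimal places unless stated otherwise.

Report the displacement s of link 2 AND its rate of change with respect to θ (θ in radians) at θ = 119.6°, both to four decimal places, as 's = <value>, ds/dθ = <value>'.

seg 1 [0°–93.7°] dwell: s stays 0.0000
seg 2 [93.7°–135.5°] simple-harmonic, h=7: θ=119.6° here. β=25.9, B=41.8. 7/2·(1 − cos(π·0.6196)) = 4.7845 → s = 4.7845
velocity in seg [93.7°–135.5°] (simple-harmonic), θ in radians: β = 25.9° = 0.4520 rad, B = 41.8° = 0.7295 rad; ds/dθ = (πh/(2B)) sin(πβ/B) = (π·7/(2·0.7295)) sin(π·0.6196) = 14.020039 mm/rad

s = 4.7845, ds/dθ = 14.0200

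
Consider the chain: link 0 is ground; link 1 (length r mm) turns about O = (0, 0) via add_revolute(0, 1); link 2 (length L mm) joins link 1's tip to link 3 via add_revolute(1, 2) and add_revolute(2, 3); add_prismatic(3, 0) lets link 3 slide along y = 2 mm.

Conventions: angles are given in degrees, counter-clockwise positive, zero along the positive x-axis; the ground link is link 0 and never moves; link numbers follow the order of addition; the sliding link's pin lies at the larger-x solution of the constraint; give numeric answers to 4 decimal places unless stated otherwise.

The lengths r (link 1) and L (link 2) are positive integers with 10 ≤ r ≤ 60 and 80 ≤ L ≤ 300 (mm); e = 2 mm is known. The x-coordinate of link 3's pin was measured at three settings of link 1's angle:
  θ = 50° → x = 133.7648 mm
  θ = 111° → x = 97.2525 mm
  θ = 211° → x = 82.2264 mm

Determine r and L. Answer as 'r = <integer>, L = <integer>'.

constraint per measurement: (x − r cos θ)² + (r sin θ − e)² = L²
subtracting the θ₁ and θ₂ equations cancels the r² and L² terms:
r = (x₁² − x₂²) / (2[(x₁cos θ₁ + e sin θ₁) − (x₂cos θ₂ + e sin θ₂)]) = 35.0000 → r = 35
L² = (x₁ − r cos θ₁)² + (r sin θ₁ − e)² = 12996.0106 → L = 114.0000 → L = 114
check at θ₃=211°: x = 82.2264 (printed 82.2264) ✓

r = 35, L = 114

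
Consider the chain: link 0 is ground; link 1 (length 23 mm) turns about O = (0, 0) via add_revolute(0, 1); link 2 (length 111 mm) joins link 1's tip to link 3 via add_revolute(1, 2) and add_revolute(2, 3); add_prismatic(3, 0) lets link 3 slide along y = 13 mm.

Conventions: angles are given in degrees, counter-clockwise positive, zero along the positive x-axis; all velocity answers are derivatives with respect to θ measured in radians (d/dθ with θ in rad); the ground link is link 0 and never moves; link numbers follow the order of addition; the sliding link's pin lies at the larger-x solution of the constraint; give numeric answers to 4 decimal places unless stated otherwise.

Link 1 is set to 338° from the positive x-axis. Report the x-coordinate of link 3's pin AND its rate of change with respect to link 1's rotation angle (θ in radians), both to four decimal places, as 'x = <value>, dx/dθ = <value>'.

geometry: r = 23 mm, L = 111 mm, e = 13 mm
crank pin P = (r cos θ, r sin θ) = (21.325229, -8.615952)
h = r sin θ − e = -8.615952 − 13 = -21.615952
x = r cos θ + √(L² − h²) = 21.325229 + 108.874931 = 130.200160
dx/dθ = −r sin θ − h·r cos θ/√(L² − h²) (θ in radians; h = -21.615952) = 12.849847

x = 130.2002, dx/dθ = 12.8498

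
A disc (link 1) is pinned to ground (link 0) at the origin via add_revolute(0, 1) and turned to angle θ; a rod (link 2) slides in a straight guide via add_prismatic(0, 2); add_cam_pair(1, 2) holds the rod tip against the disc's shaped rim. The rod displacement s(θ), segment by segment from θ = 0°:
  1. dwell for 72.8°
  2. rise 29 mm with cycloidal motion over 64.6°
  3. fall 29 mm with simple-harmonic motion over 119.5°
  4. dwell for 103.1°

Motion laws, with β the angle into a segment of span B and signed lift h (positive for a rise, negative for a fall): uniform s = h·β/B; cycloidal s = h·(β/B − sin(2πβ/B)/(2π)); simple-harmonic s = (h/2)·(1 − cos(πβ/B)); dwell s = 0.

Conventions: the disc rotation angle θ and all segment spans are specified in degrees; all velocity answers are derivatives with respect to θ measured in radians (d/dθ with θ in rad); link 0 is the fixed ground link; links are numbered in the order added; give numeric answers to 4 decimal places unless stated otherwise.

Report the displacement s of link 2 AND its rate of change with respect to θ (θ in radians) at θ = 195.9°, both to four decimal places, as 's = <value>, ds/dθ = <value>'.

segment 1 (0° to 72.8°, dwell): s unchanged at 0.0000
segment 2 (72.8° to 137.4°, cycloidal, h = 29) is passed completely: s = 0.0000 + (29) = 29.0000
θ = 195.9° falls in segment 3 (137.4° to 256.9°, simple-harmonic, h = -29): β = 195.9 − 137.4 = 58.5°, B = 119.5°; Δs = -29/2·(1 − cos(π·0.4895)) = -14.0236; s = 29.0000 − 14.0236 = 14.9764
velocity in seg [137.4°–256.9°] (simple-harmonic), θ in radians: β = 58.5° = 1.0210 rad, B = 119.5° = 2.0857 rad; ds/dθ = (πh/(2B)) sin(πβ/B) = (π·(-29)/(2·2.0857)) sin(π·0.4895) = -21.829212 mm/rad

s = 14.9764, ds/dθ = -21.8292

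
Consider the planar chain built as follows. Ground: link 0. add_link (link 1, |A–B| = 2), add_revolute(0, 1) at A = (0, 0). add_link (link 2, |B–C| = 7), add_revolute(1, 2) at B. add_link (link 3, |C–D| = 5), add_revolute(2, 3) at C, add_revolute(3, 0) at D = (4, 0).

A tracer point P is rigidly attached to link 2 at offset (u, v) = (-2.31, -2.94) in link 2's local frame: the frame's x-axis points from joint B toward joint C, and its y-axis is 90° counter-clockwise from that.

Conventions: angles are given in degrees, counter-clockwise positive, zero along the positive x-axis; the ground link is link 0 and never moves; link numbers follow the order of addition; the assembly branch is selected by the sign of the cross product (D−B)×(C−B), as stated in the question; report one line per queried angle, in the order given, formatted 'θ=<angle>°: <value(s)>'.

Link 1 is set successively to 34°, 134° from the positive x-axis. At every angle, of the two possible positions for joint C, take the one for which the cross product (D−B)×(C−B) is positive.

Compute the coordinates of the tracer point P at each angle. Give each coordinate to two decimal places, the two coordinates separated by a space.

A=(0,0), D=(4.00,0)
θ=34°: B = A + 2.00·(cos34°, sin34°) = (1.6581, 1.1184)
θ=34°: |BD| = 2.5953
θ=34°: circle(B,7.00) ∩ circle(D,5.00): a=5.9214, h=3.7332
θ=34°:   candidates: C₊=(8.6102,1.9354) cross=9.689; C₋=(5.3927,-4.8021) cross=-9.689
θ=34°:   branch + wants cross > 0 → take C=(8.6102,1.9354) (cross=9.689)
θ=34°: ex = (C−B)/|BC| = (0.9932,0.1167); ey = (-0.1167,0.9932)
θ=34°: P = B + -2.31·ex + -2.94·ey = (-0.2930,-2.0711)
θ=134°: B = A + 2.00·(cos134°, sin134°) = (-1.3893, 1.4387)
θ=134°: |BD| = 5.5780
θ=134°: circle(B,7.00) ∩ circle(D,5.00): a=4.9403, h=4.9592
θ=134°:   candidates: C₊=(4.6629,4.9559) cross=27.662; C₋=(2.1048,-4.6269) cross=-27.662
θ=134°:   branch + wants cross > 0 → take C=(4.6629,4.9559) (cross=27.662)
θ=134°: ex = (C−B)/|BC| = (0.8646,0.5025); ey = (-0.5025,0.8646)
θ=134°: P = B + -2.31·ex + -2.94·ey = (-1.9093,-2.2639)

θ=34°: -0.29 -2.07
θ=134°: -1.91 -2.26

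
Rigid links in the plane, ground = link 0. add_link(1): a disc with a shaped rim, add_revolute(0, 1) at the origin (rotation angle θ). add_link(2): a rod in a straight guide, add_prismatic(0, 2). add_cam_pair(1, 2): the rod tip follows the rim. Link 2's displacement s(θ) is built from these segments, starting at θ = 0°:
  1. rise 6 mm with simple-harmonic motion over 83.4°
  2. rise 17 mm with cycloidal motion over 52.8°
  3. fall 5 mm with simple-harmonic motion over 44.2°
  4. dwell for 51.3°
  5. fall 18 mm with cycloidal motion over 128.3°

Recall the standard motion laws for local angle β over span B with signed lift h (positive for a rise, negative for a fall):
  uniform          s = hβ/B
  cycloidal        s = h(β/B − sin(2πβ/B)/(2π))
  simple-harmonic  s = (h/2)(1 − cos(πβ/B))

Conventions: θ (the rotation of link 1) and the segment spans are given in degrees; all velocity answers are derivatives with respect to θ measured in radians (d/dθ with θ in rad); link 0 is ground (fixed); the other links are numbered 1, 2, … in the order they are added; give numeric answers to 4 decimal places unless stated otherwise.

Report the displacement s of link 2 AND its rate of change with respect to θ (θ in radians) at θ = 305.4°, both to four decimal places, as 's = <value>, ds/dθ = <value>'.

segment 1 (0° to 83.4°, simple-harmonic, h = 6) is passed completely: s = 0.0000 + (6) = 6.0000
segment 2 (83.4° to 136.2°, cycloidal, h = 17) is passed completely: s = 6.0000 + (17) = 23.0000
segment 3 (136.2° to 180.4°, simple-harmonic, h = -5) is passed completely: s = 23.0000 + (-5) = 18.0000
segment 4 (180.4° to 231.7°, dwell): s unchanged at 18.0000
θ = 305.4° falls in segment 5 (231.7° to 360°, cycloidal, h = -18): β = 305.4 − 231.7 = 73.7°, B = 128.3°; Δs = -18·(0.5744 − sin(2π·0.5744)/(2π)) = -11.6313; s = 18.0000 − 11.6313 = 6.3687
velocity in seg [231.7°–360°] (cycloidal), θ in radians: β = 73.7° = 1.2863 rad, B = 128.3° = 2.2393 rad; ds/dθ = (h/B)(1 − cos(2πβ/B)) = ((-18)/2.2393)(1 − cos(2π·0.5744)) = -15.213539 mm/rad

s = 6.3687, ds/dθ = -15.2135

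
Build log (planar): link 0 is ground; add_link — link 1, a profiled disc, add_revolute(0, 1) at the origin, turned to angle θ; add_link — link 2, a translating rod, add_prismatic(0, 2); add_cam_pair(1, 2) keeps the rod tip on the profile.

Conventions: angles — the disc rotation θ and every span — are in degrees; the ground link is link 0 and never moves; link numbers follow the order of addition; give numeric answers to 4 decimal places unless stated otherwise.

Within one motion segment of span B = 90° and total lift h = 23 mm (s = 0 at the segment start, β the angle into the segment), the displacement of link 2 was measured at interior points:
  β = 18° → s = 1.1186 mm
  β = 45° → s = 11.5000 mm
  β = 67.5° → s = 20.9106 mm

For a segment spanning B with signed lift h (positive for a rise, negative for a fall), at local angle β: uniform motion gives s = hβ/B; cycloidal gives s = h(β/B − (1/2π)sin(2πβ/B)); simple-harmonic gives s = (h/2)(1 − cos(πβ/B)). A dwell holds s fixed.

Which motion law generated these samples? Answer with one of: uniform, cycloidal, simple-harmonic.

candidates at β/B = r: uniform s = h·r (linear in β); cycloidal s = h·(r − sin(2πr)/(2π)); simple-harmonic s = (h/2)(1 − cos(πr))
β=18°: printed 1.1186 | uniform 4.6000, cycloidal 1.1186, simple-harmonic 2.1963
β=45°: printed 11.5000 | uniform 11.5000, cycloidal 11.5000, simple-harmonic 11.5000
β=67.5°: printed 20.9106 | uniform 17.2500, cycloidal 20.9106, simple-harmonic 19.6317
only one law matches every sample → cycloidal

cycloidal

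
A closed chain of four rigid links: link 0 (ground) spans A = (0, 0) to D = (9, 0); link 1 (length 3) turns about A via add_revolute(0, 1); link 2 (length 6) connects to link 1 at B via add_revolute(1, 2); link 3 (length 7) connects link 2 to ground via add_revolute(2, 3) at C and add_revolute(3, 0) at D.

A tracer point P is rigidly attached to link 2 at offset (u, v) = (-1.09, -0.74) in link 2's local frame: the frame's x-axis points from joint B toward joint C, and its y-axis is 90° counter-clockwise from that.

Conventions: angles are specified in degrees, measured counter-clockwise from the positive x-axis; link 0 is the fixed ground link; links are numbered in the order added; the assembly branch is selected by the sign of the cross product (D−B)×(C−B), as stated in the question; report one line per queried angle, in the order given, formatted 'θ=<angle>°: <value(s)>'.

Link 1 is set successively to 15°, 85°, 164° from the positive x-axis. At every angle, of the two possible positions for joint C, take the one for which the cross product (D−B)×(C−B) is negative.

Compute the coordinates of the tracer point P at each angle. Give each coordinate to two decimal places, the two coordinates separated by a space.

A=(0,0), D=(9.00,0)
θ=15°: B = A + 3.00·(cos15°, sin15°) = (2.8978, 0.7765)
θ=15°: |BD| = 6.1514
θ=15°: circle(B,6.00) ∩ circle(D,7.00): a=2.0190, h=5.6501
θ=15°:   candidates: C₊=(5.6139,6.1265) cross=34.756; C₋=(4.1875,-5.0833) cross=-34.756
θ=15°:   branch - wants cross < 0 → take C=(4.1875,-5.0833) (cross=-34.756)
θ=15°: ex = (C−B)/|BC| = (0.2150,-0.9766); ey = (0.9766,0.2150)
θ=15°: P = B + -1.09·ex + -0.74·ey = (1.9408,1.6819)
θ=85°: B = A + 3.00·(cos85°, sin85°) = (0.2615, 2.9886)
θ=85°: |BD| = 9.2355
θ=85°: circle(B,6.00) ∩ circle(D,7.00): a=3.9139, h=4.5477
θ=85°:   candidates: C₊=(5.4364,6.0250) cross=42.000; C₋=(2.4932,-2.5809) cross=-42.000
θ=85°:   branch - wants cross < 0 → take C=(2.4932,-2.5809) (cross=-42.000)
θ=85°: ex = (C−B)/|BC| = (0.3720,-0.9283); ey = (0.9283,0.3720)
θ=85°: P = B + -1.09·ex + -0.74·ey = (-0.8309,3.7251)
θ=164°: B = A + 3.00·(cos164°, sin164°) = (-2.8838, 0.8269)
θ=164°: |BD| = 11.9125
θ=164°: circle(B,6.00) ∩ circle(D,7.00): a=5.4106, h=2.5933
θ=164°:   candidates: C₊=(2.6938,3.0384) cross=30.893; C₋=(2.3338,-2.1357) cross=-30.893
θ=164°:   branch - wants cross < 0 → take C=(2.3338,-2.1357) (cross=-30.893)
θ=164°: ex = (C−B)/|BC| = (0.8696,-0.4938); ey = (0.4938,0.8696)
θ=164°: P = B + -1.09·ex + -0.74·ey = (-4.1970,0.7216)

θ=15°: 1.94 1.68
θ=85°: -0.83 3.73
θ=164°: -4.20 0.72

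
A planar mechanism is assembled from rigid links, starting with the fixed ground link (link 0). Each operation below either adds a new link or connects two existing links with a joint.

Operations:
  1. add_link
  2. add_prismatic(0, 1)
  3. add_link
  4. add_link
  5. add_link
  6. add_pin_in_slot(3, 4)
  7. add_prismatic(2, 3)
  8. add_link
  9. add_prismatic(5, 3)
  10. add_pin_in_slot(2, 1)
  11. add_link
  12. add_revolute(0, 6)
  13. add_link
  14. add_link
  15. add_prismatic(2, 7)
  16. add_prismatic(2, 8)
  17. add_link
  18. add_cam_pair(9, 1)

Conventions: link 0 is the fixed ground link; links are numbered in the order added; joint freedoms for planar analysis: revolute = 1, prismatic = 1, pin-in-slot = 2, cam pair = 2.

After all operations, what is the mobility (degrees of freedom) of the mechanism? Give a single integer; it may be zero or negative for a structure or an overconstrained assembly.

link 0 = ground. State L|J1|J2 = 1|0|0
+link1  2|0|0
P(0,1) f=1→J1  2|1|0
+link2  3|1|0
+link3  4|1|0
+link4  5|1|0
PS(3,4) f=2→J2  5|1|1
P(2,3) f=1→J1  5|2|1
+link5  6|2|1
P(5,3) f=1→J1  6|3|1
PS(2,1) f=2→J2  6|3|2
+link6  7|3|2
R(0,6) f=1→J1  7|4|2
+link7  8|4|2
+link8  9|4|2
P(2,7) f=1→J1  9|5|2
P(2,8) f=1→J1  9|6|2
+link9  10|6|2
C(9,1) f=2→J2  10|6|3
M = 3(10−1)−2·6−3 = 27−12−3 = 12

M = 12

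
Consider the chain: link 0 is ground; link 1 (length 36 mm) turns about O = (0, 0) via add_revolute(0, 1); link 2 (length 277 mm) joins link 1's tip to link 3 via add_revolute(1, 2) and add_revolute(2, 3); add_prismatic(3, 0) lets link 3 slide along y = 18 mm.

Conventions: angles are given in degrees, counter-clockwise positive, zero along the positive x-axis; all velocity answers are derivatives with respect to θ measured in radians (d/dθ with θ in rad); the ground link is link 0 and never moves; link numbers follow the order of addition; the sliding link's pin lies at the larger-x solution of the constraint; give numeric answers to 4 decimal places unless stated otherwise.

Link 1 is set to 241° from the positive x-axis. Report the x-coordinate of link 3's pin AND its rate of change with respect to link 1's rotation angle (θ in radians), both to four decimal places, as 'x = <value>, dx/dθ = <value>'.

geometry: r = 36 mm, L = 277 mm, e = 18 mm
crank pin P = (r cos θ, r sin θ) = (-17.453146, -31.486309)
h = r sin θ − e = -31.486309 − 18 = -49.486309
x = r cos θ + √(L² − h²) = -17.453146 + 272.543767 = 255.090621
dx/dθ = −r sin θ − h·r cos θ/√(L² − h²) (θ in radians; h = -49.486309) = 28.317307

x = 255.0906, dx/dθ = 28.3173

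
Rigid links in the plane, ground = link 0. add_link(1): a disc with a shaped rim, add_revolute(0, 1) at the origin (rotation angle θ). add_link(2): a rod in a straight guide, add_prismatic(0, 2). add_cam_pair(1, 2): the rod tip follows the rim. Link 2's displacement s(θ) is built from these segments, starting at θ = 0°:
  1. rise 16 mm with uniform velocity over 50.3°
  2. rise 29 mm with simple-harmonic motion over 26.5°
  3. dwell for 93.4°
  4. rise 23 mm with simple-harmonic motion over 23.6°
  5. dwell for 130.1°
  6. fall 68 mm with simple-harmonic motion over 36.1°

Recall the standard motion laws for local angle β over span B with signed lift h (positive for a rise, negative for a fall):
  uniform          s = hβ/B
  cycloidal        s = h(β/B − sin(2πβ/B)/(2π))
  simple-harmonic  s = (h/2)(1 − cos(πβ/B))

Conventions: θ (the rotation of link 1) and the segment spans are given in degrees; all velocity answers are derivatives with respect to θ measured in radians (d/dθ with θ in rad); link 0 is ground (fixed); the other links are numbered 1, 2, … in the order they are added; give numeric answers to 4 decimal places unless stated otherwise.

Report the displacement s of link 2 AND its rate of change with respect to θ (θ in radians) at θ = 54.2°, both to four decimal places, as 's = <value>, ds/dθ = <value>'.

segment 1 (0° to 50.3°, uniform, h = 16) is passed completely: s = 0.0000 + (16) = 16.0000
θ = 54.2° falls in segment 2 (50.3° to 76.8°, simple-harmonic, h = 29): β = 54.2 − 50.3 = 3.9°, B = 26.5°; Δs = 29/2·(1 − cos(π·0.1472)) = 1.5224; s = 16.0000 + 1.5224 = 17.5224
velocity in seg [50.3°–76.8°] (simple-harmonic), θ in radians: β = 3.9° = 0.0681 rad, B = 26.5° = 0.4625 rad; ds/dθ = (πh/(2B)) sin(πβ/B) = (π·29/(2·0.4625)) sin(π·0.1472) = 43.931762 mm/rad

s = 17.5224, ds/dθ = 43.9318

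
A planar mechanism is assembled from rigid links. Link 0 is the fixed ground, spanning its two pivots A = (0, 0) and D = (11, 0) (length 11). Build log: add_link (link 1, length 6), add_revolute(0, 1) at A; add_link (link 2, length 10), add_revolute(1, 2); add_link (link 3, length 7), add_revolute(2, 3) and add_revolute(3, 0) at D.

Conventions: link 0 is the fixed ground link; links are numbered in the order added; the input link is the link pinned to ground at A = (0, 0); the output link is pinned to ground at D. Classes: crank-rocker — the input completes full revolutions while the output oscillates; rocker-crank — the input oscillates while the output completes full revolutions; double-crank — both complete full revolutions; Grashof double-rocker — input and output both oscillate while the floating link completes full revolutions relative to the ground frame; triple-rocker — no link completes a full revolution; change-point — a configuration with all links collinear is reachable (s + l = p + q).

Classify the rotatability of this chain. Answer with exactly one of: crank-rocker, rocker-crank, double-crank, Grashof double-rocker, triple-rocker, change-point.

lengths: ground=11, input=6, coupler=10, output=7
sorted: s=6 (shortest), l=11 (longest), p+q=17
s + l = 17 vs p + q = 17
s + l = p + q → change-point (collinear configuration reachable)

change-point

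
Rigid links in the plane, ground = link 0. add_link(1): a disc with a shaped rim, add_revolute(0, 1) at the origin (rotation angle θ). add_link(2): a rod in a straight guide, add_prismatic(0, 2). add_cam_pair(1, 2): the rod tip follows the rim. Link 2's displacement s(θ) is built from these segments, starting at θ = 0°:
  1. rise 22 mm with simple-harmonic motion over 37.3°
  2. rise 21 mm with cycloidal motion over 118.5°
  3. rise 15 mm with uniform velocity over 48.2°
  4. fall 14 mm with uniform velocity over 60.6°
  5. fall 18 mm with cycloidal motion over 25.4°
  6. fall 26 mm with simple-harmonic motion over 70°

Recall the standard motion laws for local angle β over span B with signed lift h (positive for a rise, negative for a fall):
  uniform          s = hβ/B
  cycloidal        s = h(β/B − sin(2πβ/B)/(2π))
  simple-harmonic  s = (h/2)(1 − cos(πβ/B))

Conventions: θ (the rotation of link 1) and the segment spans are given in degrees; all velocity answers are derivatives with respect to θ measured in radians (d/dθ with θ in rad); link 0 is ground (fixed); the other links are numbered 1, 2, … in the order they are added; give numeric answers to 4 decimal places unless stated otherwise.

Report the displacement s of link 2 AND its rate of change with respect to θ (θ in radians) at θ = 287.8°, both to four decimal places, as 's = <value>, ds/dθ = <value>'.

segment 1 (0° to 37.3°, simple-harmonic, h = 22) is passed completely: s = 0.0000 + (22) = 22.0000
segment 2 (37.3° to 155.8°, cycloidal, h = 21) is passed completely: s = 22.0000 + (21) = 43.0000
segment 3 (155.8° to 204°, uniform, h = 15) is passed completely: s = 43.0000 + (15) = 58.0000
segment 4 (204° to 264.6°, uniform, h = -14) is passed completely: s = 58.0000 + (-14) = 44.0000
θ = 287.8° falls in segment 5 (264.6° to 290°, cycloidal, h = -18): β = 287.8 − 264.6 = 23.2°, B = 25.4°; Δs = -18·(0.9134 − sin(2π·0.9134)/(2π)) = -17.9242; s = 44.0000 − 17.9242 = 26.0758
velocity in seg [264.6°–290°] (cycloidal), θ in radians: β = 23.2° = 0.4049 rad, B = 25.4° = 0.4433 rad; ds/dθ = (h/B)(1 − cos(2πβ/B)) = ((-18)/0.4433)(1 − cos(2π·0.9134)) = -5.865754 mm/rad

s = 26.0758, ds/dθ = -5.8658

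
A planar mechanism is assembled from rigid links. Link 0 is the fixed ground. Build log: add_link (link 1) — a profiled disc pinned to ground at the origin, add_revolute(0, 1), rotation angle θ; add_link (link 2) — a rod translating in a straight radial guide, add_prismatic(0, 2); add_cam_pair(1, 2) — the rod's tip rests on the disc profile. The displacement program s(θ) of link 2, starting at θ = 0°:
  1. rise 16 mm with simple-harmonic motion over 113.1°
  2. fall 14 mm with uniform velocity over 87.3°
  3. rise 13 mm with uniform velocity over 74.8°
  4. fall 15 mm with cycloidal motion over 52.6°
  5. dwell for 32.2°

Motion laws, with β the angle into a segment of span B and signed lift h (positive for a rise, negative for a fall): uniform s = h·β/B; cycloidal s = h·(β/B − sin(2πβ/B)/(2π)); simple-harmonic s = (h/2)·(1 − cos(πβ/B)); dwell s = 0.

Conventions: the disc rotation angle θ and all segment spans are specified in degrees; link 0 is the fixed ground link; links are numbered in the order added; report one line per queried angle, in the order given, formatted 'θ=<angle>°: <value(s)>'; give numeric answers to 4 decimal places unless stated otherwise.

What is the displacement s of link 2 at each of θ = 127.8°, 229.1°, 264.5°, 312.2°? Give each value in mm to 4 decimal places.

seg 1 [0°–113.1°] simple-harmonic, h=16: full span → s += 16 → s = 16.0000
seg 2 [113.1°–200.4°] uniform, h=-14: θ=127.8° here. β=14.7, B=87.3. -14·14.7/87.3 = -2.3574 → s = 13.6426
seg 2 [113.1°–200.4°] uniform, h=-14: full span → s += -14 → s = 2.0000
seg 3 [200.4°–275.2°] uniform, h=13: θ=229.1° here. β=28.7, B=74.8. 13·28.7/74.8 = 4.9880 → s = 6.9880
seg 3 [200.4°–275.2°] uniform, h=13: θ=264.5° here. β=64.1, B=74.8. 13·64.1/74.8 = 11.1404 → s = 13.1404
seg 3 [200.4°–275.2°] uniform, h=13: full span → s += 13 → s = 15.0000
seg 4 [275.2°–327.8°] cycloidal, h=-15: θ=312.2° here. β=37, B=52.6. -15·(0.7034 − sin(2π·0.7034)/(2π)) = -12.8371 → s = 2.1629

θ=127.8°: 13.6426
θ=229.1°: 6.9880
θ=264.5°: 13.1404
θ=312.2°: 2.1629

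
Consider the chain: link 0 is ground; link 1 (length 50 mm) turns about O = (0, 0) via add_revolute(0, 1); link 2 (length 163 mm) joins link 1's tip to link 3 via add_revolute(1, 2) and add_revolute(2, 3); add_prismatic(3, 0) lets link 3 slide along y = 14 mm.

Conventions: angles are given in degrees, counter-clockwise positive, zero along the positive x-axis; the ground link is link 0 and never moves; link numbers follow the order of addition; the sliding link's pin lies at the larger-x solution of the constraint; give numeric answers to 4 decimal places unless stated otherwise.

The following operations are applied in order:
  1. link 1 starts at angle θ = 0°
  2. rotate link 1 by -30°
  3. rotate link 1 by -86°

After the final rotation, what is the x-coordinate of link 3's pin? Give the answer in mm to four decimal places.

geometry: r = 50 mm, L = 163 mm, e = 14 mm; θ starts at 0°
rotate link 1 by -30°: θ ← 0° -30° = -30°
rotate link 1 by -86°: θ ← -30° -86° = -116°
crank pin P = (r cos θ, r sin θ) = (-21.918557, -44.939702)
h = r sin θ − e = -44.939702 − 14 = -58.939702
x = r cos θ + √(L² − h²) = -21.918557 + 151.970759 = 130.052201

130.0522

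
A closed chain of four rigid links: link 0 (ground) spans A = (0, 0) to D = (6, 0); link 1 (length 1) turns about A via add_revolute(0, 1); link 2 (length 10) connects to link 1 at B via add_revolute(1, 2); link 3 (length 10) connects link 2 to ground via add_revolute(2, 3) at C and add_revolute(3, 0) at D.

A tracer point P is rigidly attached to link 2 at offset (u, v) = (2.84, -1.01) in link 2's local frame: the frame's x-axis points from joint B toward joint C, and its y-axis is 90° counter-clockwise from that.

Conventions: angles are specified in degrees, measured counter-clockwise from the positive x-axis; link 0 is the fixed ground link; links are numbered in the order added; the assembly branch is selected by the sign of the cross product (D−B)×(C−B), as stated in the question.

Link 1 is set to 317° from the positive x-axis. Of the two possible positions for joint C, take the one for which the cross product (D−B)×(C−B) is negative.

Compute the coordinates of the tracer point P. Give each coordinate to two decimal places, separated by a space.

A=(0,0), D=(6.00,0)
B = A + 1.00·(cos317°, sin317°) = (0.7314, -0.6820)
|BD| = 5.3126
circle(B,10.00) ∩ circle(D,10.00): a=2.6563, h=9.6408
  candidates: C₊=(2.1281,9.2200) cross=51.217; C₋=(4.6033,-9.9020) cross=-51.217
  branch - wants cross < 0 → take C=(4.6033,-9.9020) (cross=-51.217)
ex = (C−B)/|BC| = (0.3872,-0.9220); ey = (0.9220,0.3872)
P = B + 2.84·ex + -1.01·ey = (0.8998,-3.6915)

0.90 -3.69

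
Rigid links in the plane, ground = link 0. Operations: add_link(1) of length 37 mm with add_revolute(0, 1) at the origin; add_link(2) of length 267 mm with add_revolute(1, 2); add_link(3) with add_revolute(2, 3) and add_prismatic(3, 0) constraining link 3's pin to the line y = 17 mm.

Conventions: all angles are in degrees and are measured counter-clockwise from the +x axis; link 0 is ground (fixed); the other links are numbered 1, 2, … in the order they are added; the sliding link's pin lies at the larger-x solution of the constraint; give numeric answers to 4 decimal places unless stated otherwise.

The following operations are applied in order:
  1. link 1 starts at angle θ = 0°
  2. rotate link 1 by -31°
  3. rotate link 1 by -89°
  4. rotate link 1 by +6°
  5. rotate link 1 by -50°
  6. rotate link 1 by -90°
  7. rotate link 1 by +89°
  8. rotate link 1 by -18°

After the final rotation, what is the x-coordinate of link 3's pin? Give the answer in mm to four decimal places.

geometry: r = 37 mm, L = 267 mm, e = 17 mm; θ starts at 0°
rotate link 1 by -31°: θ ← 0° -31° = -31°
rotate link 1 by -89°: θ ← -31° -89° = -120°
rotate link 1 by +6°: θ ← -120° +6° = -114°
rotate link 1 by -50°: θ ← -114° -50° = -164°
rotate link 1 by -90°: θ ← -164° -90° = -254°
rotate link 1 by +89°: θ ← -254° +89° = -165°
rotate link 1 by -18°: θ ← -165° -18° = -183°
crank pin P = (r cos θ, r sin θ) = (-36.949293, 1.936430)
h = r sin θ − e = 1.936430 − 17 = -15.063570
x = r cos θ + √(L² − h²) = -36.949293 + 266.574734 = 229.625441

229.6254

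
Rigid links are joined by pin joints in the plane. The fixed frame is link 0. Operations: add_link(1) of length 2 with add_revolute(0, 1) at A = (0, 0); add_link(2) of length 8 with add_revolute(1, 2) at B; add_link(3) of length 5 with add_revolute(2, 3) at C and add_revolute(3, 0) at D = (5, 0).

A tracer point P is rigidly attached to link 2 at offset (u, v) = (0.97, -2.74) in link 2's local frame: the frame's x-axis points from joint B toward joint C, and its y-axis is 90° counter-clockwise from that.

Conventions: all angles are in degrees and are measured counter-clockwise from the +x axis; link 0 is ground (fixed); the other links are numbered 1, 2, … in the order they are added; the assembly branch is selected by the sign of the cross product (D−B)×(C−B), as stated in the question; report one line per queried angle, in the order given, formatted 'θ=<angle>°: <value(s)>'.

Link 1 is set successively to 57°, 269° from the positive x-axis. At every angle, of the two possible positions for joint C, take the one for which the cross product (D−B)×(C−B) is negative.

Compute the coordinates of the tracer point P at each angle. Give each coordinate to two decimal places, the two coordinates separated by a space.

A=(0,0), D=(5.00,0)
θ=57°: B = A + 2.00·(cos57°, sin57°) = (1.0893, 1.6773)
θ=57°: |BD| = 4.2553
θ=57°: circle(B,8.00) ∩ circle(D,5.00): a=6.7102, h=4.3558
θ=57°:   candidates: C₊=(8.9732,3.0355) cross=18.535; C₋=(5.5392,-4.9708) cross=-18.535
θ=57°:   branch - wants cross < 0 → take C=(5.5392,-4.9708) (cross=-18.535)
θ=57°: ex = (C−B)/|BC| = (0.5562,-0.8310); ey = (0.8310,0.5562)
θ=57°: P = B + 0.97·ex + -2.74·ey = (-0.6482,-0.6528)
θ=269°: B = A + 2.00·(cos269°, sin269°) = (-0.0349, -1.9997)
θ=269°: |BD| = 5.4175
θ=269°: circle(B,8.00) ∩ circle(D,5.00): a=6.3082, h=4.9200
θ=269°:   candidates: C₊=(4.0117,4.9014) cross=26.654; C₋=(7.6439,-4.2438) cross=-26.654
θ=269°:   branch - wants cross < 0 → take C=(7.6439,-4.2438) (cross=-26.654)
θ=269°: ex = (C−B)/|BC| = (0.9599,-0.2805); ey = (0.2805,0.9599)
θ=269°: P = B + 0.97·ex + -2.74·ey = (0.1275,-4.9018)

θ=57°: -0.65 -0.65
θ=269°: 0.13 -4.90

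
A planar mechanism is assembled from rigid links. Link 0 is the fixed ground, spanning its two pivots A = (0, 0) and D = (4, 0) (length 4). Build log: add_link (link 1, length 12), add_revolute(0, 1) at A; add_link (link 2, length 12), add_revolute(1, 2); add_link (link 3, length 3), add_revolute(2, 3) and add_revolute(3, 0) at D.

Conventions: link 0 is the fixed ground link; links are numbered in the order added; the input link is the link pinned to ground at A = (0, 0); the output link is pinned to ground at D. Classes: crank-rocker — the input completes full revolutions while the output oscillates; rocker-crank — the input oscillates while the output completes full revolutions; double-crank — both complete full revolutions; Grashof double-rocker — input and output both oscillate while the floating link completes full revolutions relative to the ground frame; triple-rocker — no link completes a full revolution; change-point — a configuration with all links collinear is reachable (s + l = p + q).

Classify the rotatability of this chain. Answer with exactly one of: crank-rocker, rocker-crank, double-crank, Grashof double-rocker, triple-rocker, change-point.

lengths: ground=4, input=12, coupler=12, output=3
sorted: s=3 (shortest), l=12 (longest), p+q=16
s + l = 15 vs p + q = 16
s + l < p + q (Grashof) with shortest = output link → rocker-crank

rocker-crank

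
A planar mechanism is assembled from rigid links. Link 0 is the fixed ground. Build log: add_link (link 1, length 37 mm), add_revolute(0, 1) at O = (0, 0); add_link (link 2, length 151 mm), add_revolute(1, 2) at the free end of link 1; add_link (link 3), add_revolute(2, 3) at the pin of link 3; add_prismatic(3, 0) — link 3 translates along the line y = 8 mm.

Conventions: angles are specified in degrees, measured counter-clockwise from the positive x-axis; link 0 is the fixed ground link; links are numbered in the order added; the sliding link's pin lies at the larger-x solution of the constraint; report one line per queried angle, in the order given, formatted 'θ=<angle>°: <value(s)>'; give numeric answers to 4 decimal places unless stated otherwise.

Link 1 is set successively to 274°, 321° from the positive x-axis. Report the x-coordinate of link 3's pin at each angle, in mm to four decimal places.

geometry: r = 37 mm, L = 151 mm, e = 8 mm
θ=274°: crank pin P = (r cos θ, r sin θ) = (2.580990, -36.909870)
θ=274°: h = r sin θ − e = -36.909870 − 8 = -44.909870
θ=274°: x = r cos θ + √(L² − h²) = 2.580990 + 144.166930 = 146.747919
θ=321°: crank pin P = (r cos θ, r sin θ) = (28.754401, -23.284854)
θ=321°: h = r sin θ − e = -23.284854 − 8 = -31.284854
θ=321°: x = r cos θ + √(L² − h²) = 28.754401 + 147.723586 = 176.477987

θ=274°: 146.7479
θ=321°: 176.4780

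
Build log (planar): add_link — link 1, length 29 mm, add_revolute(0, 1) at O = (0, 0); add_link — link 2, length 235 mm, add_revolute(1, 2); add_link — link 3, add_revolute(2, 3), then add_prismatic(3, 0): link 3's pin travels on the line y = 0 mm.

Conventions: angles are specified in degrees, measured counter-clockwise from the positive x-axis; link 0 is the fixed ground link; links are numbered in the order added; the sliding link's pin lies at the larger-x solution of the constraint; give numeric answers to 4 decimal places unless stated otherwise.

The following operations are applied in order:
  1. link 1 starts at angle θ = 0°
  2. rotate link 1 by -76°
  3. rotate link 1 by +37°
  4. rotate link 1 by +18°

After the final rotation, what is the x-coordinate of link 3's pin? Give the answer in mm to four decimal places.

geometry: r = 29 mm, L = 235 mm, e = 0 mm; θ starts at 0°
rotate link 1 by -76°: θ ← 0° -76° = -76°
rotate link 1 by +37°: θ ← -76° +37° = -39°
rotate link 1 by +18°: θ ← -39° +18° = -21°
crank pin P = (r cos θ, r sin θ) = (27.073832, -10.392671)
h = r sin θ − e = -10.392671 − 0 = -10.392671
x = r cos θ + √(L² − h²) = 27.073832 + 234.770084 = 261.843916

261.8439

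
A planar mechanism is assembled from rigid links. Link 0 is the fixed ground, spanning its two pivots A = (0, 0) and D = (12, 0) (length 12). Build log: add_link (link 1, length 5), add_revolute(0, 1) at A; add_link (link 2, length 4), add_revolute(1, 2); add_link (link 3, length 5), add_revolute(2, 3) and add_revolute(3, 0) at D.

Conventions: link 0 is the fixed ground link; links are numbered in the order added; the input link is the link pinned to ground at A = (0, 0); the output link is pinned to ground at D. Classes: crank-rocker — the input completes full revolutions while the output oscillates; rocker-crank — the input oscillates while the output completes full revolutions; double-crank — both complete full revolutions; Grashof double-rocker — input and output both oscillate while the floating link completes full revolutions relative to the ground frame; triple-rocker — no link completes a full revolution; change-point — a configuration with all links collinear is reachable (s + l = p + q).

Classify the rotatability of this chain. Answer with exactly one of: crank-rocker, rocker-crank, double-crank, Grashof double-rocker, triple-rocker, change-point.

lengths: ground=12, input=5, coupler=4, output=5
sorted: s=4 (shortest), l=12 (longest), p+q=10
s + l = 16 vs p + q = 10
s + l > p + q → non-Grashof → no link fully rotates → triple-rocker

triple-rocker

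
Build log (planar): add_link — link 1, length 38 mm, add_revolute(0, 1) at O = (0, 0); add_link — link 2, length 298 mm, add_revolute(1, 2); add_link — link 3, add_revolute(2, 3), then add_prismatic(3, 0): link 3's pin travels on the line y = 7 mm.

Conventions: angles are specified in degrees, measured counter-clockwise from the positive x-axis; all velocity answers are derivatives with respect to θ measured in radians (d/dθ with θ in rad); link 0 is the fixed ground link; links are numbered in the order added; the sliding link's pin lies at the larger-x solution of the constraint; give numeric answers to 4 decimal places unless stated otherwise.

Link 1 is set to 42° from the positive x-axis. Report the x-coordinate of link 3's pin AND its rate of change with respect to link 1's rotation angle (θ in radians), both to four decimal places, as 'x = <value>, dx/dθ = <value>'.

geometry: r = 38 mm, L = 298 mm, e = 7 mm
crank pin P = (r cos θ, r sin θ) = (28.239503, 25.426963)
h = r sin θ − e = 25.426963 − 7 = 18.426963
x = r cos θ + √(L² − h²) = 28.239503 + 297.429735 = 325.669238
dx/dθ = −r sin θ − h·r cos θ/√(L² − h²) (θ in radians; h = 18.426963) = -27.176513

x = 325.6692, dx/dθ = -27.1765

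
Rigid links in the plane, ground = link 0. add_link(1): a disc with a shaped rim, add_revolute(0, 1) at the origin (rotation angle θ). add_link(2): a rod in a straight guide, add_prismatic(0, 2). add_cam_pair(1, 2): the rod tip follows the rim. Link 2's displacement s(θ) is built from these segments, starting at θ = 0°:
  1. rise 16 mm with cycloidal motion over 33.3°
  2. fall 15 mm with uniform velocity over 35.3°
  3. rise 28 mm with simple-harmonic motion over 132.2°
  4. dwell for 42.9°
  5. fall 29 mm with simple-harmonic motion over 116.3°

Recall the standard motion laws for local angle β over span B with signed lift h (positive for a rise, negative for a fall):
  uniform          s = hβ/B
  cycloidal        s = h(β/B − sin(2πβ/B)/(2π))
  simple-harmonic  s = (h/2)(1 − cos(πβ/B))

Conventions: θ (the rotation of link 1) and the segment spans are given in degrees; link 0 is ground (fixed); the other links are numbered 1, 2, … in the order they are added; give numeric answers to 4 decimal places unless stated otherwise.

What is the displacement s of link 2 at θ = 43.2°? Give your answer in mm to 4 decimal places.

segment 1 (0° to 33.3°, cycloidal, h = 16) is passed completely: s = 0.0000 + (16) = 16.0000
θ = 43.2° falls in segment 2 (33.3° to 68.6°, uniform, h = -15): β = 43.2 − 33.3 = 9.9°, B = 35.3°; Δs = -15·9.9/35.3 = -4.2068; s = 16.0000 − 4.2068 = 11.7932

11.7932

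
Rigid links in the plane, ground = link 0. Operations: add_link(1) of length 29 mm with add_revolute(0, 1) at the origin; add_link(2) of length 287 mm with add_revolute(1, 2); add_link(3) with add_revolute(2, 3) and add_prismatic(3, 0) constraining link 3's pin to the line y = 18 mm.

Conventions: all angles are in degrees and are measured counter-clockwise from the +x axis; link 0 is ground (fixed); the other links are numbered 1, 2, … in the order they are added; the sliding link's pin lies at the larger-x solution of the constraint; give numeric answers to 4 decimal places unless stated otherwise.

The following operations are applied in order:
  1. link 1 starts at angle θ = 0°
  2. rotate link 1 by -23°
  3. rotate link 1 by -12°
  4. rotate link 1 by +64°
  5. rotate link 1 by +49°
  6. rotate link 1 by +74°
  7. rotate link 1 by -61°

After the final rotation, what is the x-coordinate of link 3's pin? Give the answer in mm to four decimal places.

geometry: r = 29 mm, L = 287 mm, e = 18 mm; θ starts at 0°
rotate link 1 by -23°: θ ← 0° -23° = -23°
rotate link 1 by -12°: θ ← -23° -12° = -35°
rotate link 1 by +64°: θ ← -35° +64° = 29°
rotate link 1 by +49°: θ ← 29° +49° = 78°
rotate link 1 by +74°: θ ← 78° +74° = 152°
rotate link 1 by -61°: θ ← 152° -61° = 91°
crank pin P = (r cos θ, r sin θ) = (-0.506120, 28.995583)
h = r sin θ − e = 28.995583 − 18 = 10.995583
x = r cos θ + √(L² − h²) = -0.506120 + 286.789291 = 286.283171

286.2832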